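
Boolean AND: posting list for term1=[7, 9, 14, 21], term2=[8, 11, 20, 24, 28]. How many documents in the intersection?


Boolean AND: find intersection of posting lists
term1 docs: [7, 9, 14, 21]
term2 docs: [8, 11, 20, 24, 28]
Intersection: []
|intersection| = 0

0


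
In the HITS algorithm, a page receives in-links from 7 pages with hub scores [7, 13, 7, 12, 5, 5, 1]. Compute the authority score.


Authority = sum of hub scores of in-linkers
In-link 1: hub score = 7
In-link 2: hub score = 13
In-link 3: hub score = 7
In-link 4: hub score = 12
In-link 5: hub score = 5
In-link 6: hub score = 5
In-link 7: hub score = 1
Authority = 7 + 13 + 7 + 12 + 5 + 5 + 1 = 50

50


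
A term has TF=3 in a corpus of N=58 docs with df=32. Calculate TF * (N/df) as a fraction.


TF * (N/df)
= 3 * (58/32)
= 3 * 29/16
= 87/16

87/16


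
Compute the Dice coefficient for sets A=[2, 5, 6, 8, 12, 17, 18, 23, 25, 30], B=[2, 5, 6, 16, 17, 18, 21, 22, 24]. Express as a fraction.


A intersect B = [2, 5, 6, 17, 18]
|A intersect B| = 5
|A| = 10, |B| = 9
Dice = 2*5 / (10+9)
= 10 / 19 = 10/19

10/19


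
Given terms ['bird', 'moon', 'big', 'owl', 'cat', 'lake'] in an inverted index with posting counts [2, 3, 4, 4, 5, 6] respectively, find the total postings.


Summing posting list sizes:
'bird': 2 postings
'moon': 3 postings
'big': 4 postings
'owl': 4 postings
'cat': 5 postings
'lake': 6 postings
Total = 2 + 3 + 4 + 4 + 5 + 6 = 24

24


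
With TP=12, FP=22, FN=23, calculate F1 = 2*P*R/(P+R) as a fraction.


F1 = 2 * P * R / (P + R)
P = TP/(TP+FP) = 12/34 = 6/17
R = TP/(TP+FN) = 12/35 = 12/35
2 * P * R = 2 * 6/17 * 12/35 = 144/595
P + R = 6/17 + 12/35 = 414/595
F1 = 144/595 / 414/595 = 8/23

8/23


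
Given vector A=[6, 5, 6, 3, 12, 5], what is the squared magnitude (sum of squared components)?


|A|^2 = sum of squared components
A[0]^2 = 6^2 = 36
A[1]^2 = 5^2 = 25
A[2]^2 = 6^2 = 36
A[3]^2 = 3^2 = 9
A[4]^2 = 12^2 = 144
A[5]^2 = 5^2 = 25
Sum = 36 + 25 + 36 + 9 + 144 + 25 = 275

275


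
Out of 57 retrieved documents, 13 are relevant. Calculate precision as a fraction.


Precision = relevant_retrieved / total_retrieved
= 13 / 57
= 13 / (13 + 44)
= 13/57

13/57


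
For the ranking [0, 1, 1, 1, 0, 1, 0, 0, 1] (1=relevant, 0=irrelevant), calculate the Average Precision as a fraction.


Computing P@k for each relevant position:
Position 1: not relevant
Position 2: relevant, P@2 = 1/2 = 1/2
Position 3: relevant, P@3 = 2/3 = 2/3
Position 4: relevant, P@4 = 3/4 = 3/4
Position 5: not relevant
Position 6: relevant, P@6 = 4/6 = 2/3
Position 7: not relevant
Position 8: not relevant
Position 9: relevant, P@9 = 5/9 = 5/9
Sum of P@k = 1/2 + 2/3 + 3/4 + 2/3 + 5/9 = 113/36
AP = 113/36 / 5 = 113/180

113/180


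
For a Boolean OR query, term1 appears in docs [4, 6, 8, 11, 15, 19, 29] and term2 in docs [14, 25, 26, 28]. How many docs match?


Boolean OR: find union of posting lists
term1 docs: [4, 6, 8, 11, 15, 19, 29]
term2 docs: [14, 25, 26, 28]
Union: [4, 6, 8, 11, 14, 15, 19, 25, 26, 28, 29]
|union| = 11

11


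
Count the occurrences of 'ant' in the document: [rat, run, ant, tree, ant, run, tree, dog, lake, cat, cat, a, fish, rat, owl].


Document has 15 words
Scanning for 'ant':
Found at positions: [2, 4]
Count = 2

2


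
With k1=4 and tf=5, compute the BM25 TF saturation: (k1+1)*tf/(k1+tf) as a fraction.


BM25 TF component = (k1+1)*tf / (k1+tf)
k1 = 4, tf = 5
Numerator = (4+1)*5 = 25
Denominator = 4 + 5 = 9
= 25/9 = 25/9

25/9


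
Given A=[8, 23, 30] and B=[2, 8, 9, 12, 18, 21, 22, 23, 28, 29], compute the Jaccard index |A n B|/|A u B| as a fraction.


A intersect B = [8, 23]
|A intersect B| = 2
A union B = [2, 8, 9, 12, 18, 21, 22, 23, 28, 29, 30]
|A union B| = 11
Jaccard = 2/11 = 2/11

2/11


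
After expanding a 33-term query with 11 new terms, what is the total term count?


Original terms: 33
Expansion terms: 11
Total = 33 + 11 = 44

44


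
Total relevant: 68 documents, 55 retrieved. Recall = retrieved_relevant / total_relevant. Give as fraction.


Recall = retrieved_relevant / total_relevant
= 55 / 68
= 55 / (55 + 13)
= 55/68

55/68


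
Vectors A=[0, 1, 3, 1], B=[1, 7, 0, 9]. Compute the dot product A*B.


Dot product = sum of element-wise products
A[0]*B[0] = 0*1 = 0
A[1]*B[1] = 1*7 = 7
A[2]*B[2] = 3*0 = 0
A[3]*B[3] = 1*9 = 9
Sum = 0 + 7 + 0 + 9 = 16

16


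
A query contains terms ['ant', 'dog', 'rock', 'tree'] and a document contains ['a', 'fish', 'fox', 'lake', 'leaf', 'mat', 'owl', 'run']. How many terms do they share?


Query terms: ['ant', 'dog', 'rock', 'tree']
Document terms: ['a', 'fish', 'fox', 'lake', 'leaf', 'mat', 'owl', 'run']
Common terms: []
Overlap count = 0

0


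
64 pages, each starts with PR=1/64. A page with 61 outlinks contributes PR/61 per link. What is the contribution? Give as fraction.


Initial PR = 1/64 = 1/64
Outlinks = 61
Contribution per link = PR / outlinks
= 1/64 / 61
= 1/3904

1/3904


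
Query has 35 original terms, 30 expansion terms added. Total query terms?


Original terms: 35
Expansion terms: 30
Total = 35 + 30 = 65

65


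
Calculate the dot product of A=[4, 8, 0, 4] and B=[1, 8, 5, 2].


Dot product = sum of element-wise products
A[0]*B[0] = 4*1 = 4
A[1]*B[1] = 8*8 = 64
A[2]*B[2] = 0*5 = 0
A[3]*B[3] = 4*2 = 8
Sum = 4 + 64 + 0 + 8 = 76

76


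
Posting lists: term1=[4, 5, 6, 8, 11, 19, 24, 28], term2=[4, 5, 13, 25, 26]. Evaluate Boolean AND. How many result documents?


Boolean AND: find intersection of posting lists
term1 docs: [4, 5, 6, 8, 11, 19, 24, 28]
term2 docs: [4, 5, 13, 25, 26]
Intersection: [4, 5]
|intersection| = 2

2


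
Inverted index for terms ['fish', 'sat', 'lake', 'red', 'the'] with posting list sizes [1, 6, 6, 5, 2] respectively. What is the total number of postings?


Summing posting list sizes:
'fish': 1 postings
'sat': 6 postings
'lake': 6 postings
'red': 5 postings
'the': 2 postings
Total = 1 + 6 + 6 + 5 + 2 = 20

20


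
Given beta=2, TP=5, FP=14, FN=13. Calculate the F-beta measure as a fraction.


P = TP/(TP+FP) = 5/19 = 5/19
R = TP/(TP+FN) = 5/18 = 5/18
beta^2 = 2^2 = 4
(1 + beta^2) = 5
Numerator = (1+beta^2)*P*R = 125/342
Denominator = beta^2*P + R = 20/19 + 5/18 = 455/342
F_beta = 25/91

25/91


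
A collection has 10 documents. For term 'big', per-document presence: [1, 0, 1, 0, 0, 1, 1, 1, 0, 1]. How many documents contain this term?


Checking each document for 'big':
Doc 1: present
Doc 2: absent
Doc 3: present
Doc 4: absent
Doc 5: absent
Doc 6: present
Doc 7: present
Doc 8: present
Doc 9: absent
Doc 10: present
df = sum of presences = 1 + 0 + 1 + 0 + 0 + 1 + 1 + 1 + 0 + 1 = 6

6


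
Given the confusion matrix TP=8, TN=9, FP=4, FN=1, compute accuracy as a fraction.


Accuracy = (TP + TN) / (TP + TN + FP + FN)
TP + TN = 8 + 9 = 17
Total = 8 + 9 + 4 + 1 = 22
Accuracy = 17 / 22 = 17/22

17/22


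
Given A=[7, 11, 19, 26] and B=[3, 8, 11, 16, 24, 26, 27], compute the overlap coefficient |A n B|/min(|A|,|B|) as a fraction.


A intersect B = [11, 26]
|A intersect B| = 2
min(|A|, |B|) = min(4, 7) = 4
Overlap = 2 / 4 = 1/2

1/2


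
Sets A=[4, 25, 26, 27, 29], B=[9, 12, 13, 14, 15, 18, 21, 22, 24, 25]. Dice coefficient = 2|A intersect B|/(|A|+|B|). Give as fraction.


A intersect B = [25]
|A intersect B| = 1
|A| = 5, |B| = 10
Dice = 2*1 / (5+10)
= 2 / 15 = 2/15

2/15


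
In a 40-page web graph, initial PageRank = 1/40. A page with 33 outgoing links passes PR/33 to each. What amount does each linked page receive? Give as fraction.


Initial PR = 1/40 = 1/40
Outlinks = 33
Contribution per link = PR / outlinks
= 1/40 / 33
= 1/1320

1/1320


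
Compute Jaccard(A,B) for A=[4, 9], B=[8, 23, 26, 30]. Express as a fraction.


A intersect B = []
|A intersect B| = 0
A union B = [4, 8, 9, 23, 26, 30]
|A union B| = 6
Jaccard = 0/6 = 0

0


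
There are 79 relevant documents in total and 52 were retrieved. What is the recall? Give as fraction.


Recall = retrieved_relevant / total_relevant
= 52 / 79
= 52 / (52 + 27)
= 52/79

52/79


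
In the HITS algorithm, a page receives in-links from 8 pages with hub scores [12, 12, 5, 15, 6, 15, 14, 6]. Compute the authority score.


Authority = sum of hub scores of in-linkers
In-link 1: hub score = 12
In-link 2: hub score = 12
In-link 3: hub score = 5
In-link 4: hub score = 15
In-link 5: hub score = 6
In-link 6: hub score = 15
In-link 7: hub score = 14
In-link 8: hub score = 6
Authority = 12 + 12 + 5 + 15 + 6 + 15 + 14 + 6 = 85

85


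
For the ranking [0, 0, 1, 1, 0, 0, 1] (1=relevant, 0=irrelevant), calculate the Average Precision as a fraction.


Computing P@k for each relevant position:
Position 1: not relevant
Position 2: not relevant
Position 3: relevant, P@3 = 1/3 = 1/3
Position 4: relevant, P@4 = 2/4 = 1/2
Position 5: not relevant
Position 6: not relevant
Position 7: relevant, P@7 = 3/7 = 3/7
Sum of P@k = 1/3 + 1/2 + 3/7 = 53/42
AP = 53/42 / 3 = 53/126

53/126


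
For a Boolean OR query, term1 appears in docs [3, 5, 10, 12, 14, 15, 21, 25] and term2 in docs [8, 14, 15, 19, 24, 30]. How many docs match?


Boolean OR: find union of posting lists
term1 docs: [3, 5, 10, 12, 14, 15, 21, 25]
term2 docs: [8, 14, 15, 19, 24, 30]
Union: [3, 5, 8, 10, 12, 14, 15, 19, 21, 24, 25, 30]
|union| = 12

12


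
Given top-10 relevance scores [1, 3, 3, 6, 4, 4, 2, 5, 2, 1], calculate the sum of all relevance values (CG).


Cumulative Gain = sum of relevance scores
Position 1: rel=1, running sum=1
Position 2: rel=3, running sum=4
Position 3: rel=3, running sum=7
Position 4: rel=6, running sum=13
Position 5: rel=4, running sum=17
Position 6: rel=4, running sum=21
Position 7: rel=2, running sum=23
Position 8: rel=5, running sum=28
Position 9: rel=2, running sum=30
Position 10: rel=1, running sum=31
CG = 31

31


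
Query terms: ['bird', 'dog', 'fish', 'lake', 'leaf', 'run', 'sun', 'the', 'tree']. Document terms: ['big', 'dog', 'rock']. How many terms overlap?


Query terms: ['bird', 'dog', 'fish', 'lake', 'leaf', 'run', 'sun', 'the', 'tree']
Document terms: ['big', 'dog', 'rock']
Common terms: ['dog']
Overlap count = 1

1


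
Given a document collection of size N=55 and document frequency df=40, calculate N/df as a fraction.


IDF ratio = N / df
= 55 / 40
= 11/8

11/8


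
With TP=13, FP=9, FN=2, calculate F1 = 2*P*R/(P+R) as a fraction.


F1 = 2 * P * R / (P + R)
P = TP/(TP+FP) = 13/22 = 13/22
R = TP/(TP+FN) = 13/15 = 13/15
2 * P * R = 2 * 13/22 * 13/15 = 169/165
P + R = 13/22 + 13/15 = 481/330
F1 = 169/165 / 481/330 = 26/37

26/37


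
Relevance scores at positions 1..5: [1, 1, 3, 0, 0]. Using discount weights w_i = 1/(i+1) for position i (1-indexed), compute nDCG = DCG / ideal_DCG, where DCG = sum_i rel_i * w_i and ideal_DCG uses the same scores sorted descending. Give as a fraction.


Position discount weights w_i = 1/(i+1) for i=1..5:
Weights = [1/2, 1/3, 1/4, 1/5, 1/6]
Actual relevance: [1, 1, 3, 0, 0]
DCG = 1/2 + 1/3 + 3/4 + 0/5 + 0/6 = 19/12
Ideal relevance (sorted desc): [3, 1, 1, 0, 0]
Ideal DCG = 3/2 + 1/3 + 1/4 + 0/5 + 0/6 = 25/12
nDCG = DCG / ideal_DCG = 19/12 / 25/12 = 19/25

19/25


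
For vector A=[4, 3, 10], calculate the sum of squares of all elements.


|A|^2 = sum of squared components
A[0]^2 = 4^2 = 16
A[1]^2 = 3^2 = 9
A[2]^2 = 10^2 = 100
Sum = 16 + 9 + 100 = 125

125


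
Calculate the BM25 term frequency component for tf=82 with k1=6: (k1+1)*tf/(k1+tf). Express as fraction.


BM25 TF component = (k1+1)*tf / (k1+tf)
k1 = 6, tf = 82
Numerator = (6+1)*82 = 574
Denominator = 6 + 82 = 88
= 574/88 = 287/44

287/44


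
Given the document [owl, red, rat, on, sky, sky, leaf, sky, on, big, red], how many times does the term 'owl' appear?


Document has 11 words
Scanning for 'owl':
Found at positions: [0]
Count = 1

1


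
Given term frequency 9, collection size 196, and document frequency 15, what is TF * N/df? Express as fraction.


TF * (N/df)
= 9 * (196/15)
= 9 * 196/15
= 588/5

588/5


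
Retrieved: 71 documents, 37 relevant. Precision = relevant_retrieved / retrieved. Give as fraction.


Precision = relevant_retrieved / total_retrieved
= 37 / 71
= 37 / (37 + 34)
= 37/71

37/71


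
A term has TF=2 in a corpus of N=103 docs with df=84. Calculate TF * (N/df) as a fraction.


TF * (N/df)
= 2 * (103/84)
= 2 * 103/84
= 103/42

103/42


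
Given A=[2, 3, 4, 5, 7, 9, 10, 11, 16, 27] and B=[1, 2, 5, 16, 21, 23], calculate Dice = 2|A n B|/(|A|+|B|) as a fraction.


A intersect B = [2, 5, 16]
|A intersect B| = 3
|A| = 10, |B| = 6
Dice = 2*3 / (10+6)
= 6 / 16 = 3/8

3/8


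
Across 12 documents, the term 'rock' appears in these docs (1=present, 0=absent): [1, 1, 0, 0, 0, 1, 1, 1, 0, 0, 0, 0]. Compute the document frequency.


Checking each document for 'rock':
Doc 1: present
Doc 2: present
Doc 3: absent
Doc 4: absent
Doc 5: absent
Doc 6: present
Doc 7: present
Doc 8: present
Doc 9: absent
Doc 10: absent
Doc 11: absent
Doc 12: absent
df = sum of presences = 1 + 1 + 0 + 0 + 0 + 1 + 1 + 1 + 0 + 0 + 0 + 0 = 5

5


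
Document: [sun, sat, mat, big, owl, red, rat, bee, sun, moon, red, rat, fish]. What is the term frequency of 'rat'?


Document has 13 words
Scanning for 'rat':
Found at positions: [6, 11]
Count = 2

2


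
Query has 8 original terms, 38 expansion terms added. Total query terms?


Original terms: 8
Expansion terms: 38
Total = 8 + 38 = 46

46


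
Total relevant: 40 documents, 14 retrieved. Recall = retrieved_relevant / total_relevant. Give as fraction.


Recall = retrieved_relevant / total_relevant
= 14 / 40
= 14 / (14 + 26)
= 7/20

7/20


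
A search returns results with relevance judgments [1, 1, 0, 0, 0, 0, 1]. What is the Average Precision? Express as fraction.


Computing P@k for each relevant position:
Position 1: relevant, P@1 = 1/1 = 1
Position 2: relevant, P@2 = 2/2 = 1
Position 3: not relevant
Position 4: not relevant
Position 5: not relevant
Position 6: not relevant
Position 7: relevant, P@7 = 3/7 = 3/7
Sum of P@k = 1 + 1 + 3/7 = 17/7
AP = 17/7 / 3 = 17/21

17/21


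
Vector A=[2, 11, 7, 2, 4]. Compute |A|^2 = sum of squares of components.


|A|^2 = sum of squared components
A[0]^2 = 2^2 = 4
A[1]^2 = 11^2 = 121
A[2]^2 = 7^2 = 49
A[3]^2 = 2^2 = 4
A[4]^2 = 4^2 = 16
Sum = 4 + 121 + 49 + 4 + 16 = 194

194


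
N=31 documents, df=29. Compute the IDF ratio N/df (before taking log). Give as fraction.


IDF ratio = N / df
= 31 / 29
= 31/29

31/29


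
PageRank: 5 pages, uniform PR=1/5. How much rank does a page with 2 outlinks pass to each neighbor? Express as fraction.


Initial PR = 1/5 = 1/5
Outlinks = 2
Contribution per link = PR / outlinks
= 1/5 / 2
= 1/10

1/10


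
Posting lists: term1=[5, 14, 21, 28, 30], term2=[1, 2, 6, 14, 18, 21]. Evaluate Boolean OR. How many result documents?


Boolean OR: find union of posting lists
term1 docs: [5, 14, 21, 28, 30]
term2 docs: [1, 2, 6, 14, 18, 21]
Union: [1, 2, 5, 6, 14, 18, 21, 28, 30]
|union| = 9

9


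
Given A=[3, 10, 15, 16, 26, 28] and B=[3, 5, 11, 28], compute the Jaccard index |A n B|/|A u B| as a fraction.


A intersect B = [3, 28]
|A intersect B| = 2
A union B = [3, 5, 10, 11, 15, 16, 26, 28]
|A union B| = 8
Jaccard = 2/8 = 1/4

1/4


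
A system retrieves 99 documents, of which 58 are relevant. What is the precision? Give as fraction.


Precision = relevant_retrieved / total_retrieved
= 58 / 99
= 58 / (58 + 41)
= 58/99

58/99


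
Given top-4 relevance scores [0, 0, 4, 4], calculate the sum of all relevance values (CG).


Cumulative Gain = sum of relevance scores
Position 1: rel=0, running sum=0
Position 2: rel=0, running sum=0
Position 3: rel=4, running sum=4
Position 4: rel=4, running sum=8
CG = 8

8


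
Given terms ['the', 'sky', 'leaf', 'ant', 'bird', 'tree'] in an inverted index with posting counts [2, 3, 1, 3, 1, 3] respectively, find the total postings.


Summing posting list sizes:
'the': 2 postings
'sky': 3 postings
'leaf': 1 postings
'ant': 3 postings
'bird': 1 postings
'tree': 3 postings
Total = 2 + 3 + 1 + 3 + 1 + 3 = 13

13


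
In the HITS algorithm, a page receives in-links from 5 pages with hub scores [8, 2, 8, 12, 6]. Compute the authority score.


Authority = sum of hub scores of in-linkers
In-link 1: hub score = 8
In-link 2: hub score = 2
In-link 3: hub score = 8
In-link 4: hub score = 12
In-link 5: hub score = 6
Authority = 8 + 2 + 8 + 12 + 6 = 36

36


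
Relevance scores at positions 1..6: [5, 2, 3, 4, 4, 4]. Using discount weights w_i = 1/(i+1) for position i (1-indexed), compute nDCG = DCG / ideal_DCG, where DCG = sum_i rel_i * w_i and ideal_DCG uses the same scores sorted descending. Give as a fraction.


Position discount weights w_i = 1/(i+1) for i=1..6:
Weights = [1/2, 1/3, 1/4, 1/5, 1/6, 1/7]
Actual relevance: [5, 2, 3, 4, 4, 4]
DCG = 5/2 + 2/3 + 3/4 + 4/5 + 4/6 + 4/7 = 2501/420
Ideal relevance (sorted desc): [5, 4, 4, 4, 3, 2]
Ideal DCG = 5/2 + 4/3 + 4/4 + 4/5 + 3/6 + 2/7 = 674/105
nDCG = DCG / ideal_DCG = 2501/420 / 674/105 = 2501/2696

2501/2696


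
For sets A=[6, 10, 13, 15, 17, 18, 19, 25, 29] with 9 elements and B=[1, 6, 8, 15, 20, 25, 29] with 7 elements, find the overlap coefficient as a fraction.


A intersect B = [6, 15, 25, 29]
|A intersect B| = 4
min(|A|, |B|) = min(9, 7) = 7
Overlap = 4 / 7 = 4/7

4/7


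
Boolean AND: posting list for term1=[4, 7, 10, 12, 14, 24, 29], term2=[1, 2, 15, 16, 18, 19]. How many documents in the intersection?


Boolean AND: find intersection of posting lists
term1 docs: [4, 7, 10, 12, 14, 24, 29]
term2 docs: [1, 2, 15, 16, 18, 19]
Intersection: []
|intersection| = 0

0


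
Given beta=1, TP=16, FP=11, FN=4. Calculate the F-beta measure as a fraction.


P = TP/(TP+FP) = 16/27 = 16/27
R = TP/(TP+FN) = 16/20 = 4/5
beta^2 = 1^2 = 1
(1 + beta^2) = 2
Numerator = (1+beta^2)*P*R = 128/135
Denominator = beta^2*P + R = 16/27 + 4/5 = 188/135
F_beta = 32/47

32/47


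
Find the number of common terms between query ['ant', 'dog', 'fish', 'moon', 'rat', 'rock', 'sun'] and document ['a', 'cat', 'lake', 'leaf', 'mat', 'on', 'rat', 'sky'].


Query terms: ['ant', 'dog', 'fish', 'moon', 'rat', 'rock', 'sun']
Document terms: ['a', 'cat', 'lake', 'leaf', 'mat', 'on', 'rat', 'sky']
Common terms: ['rat']
Overlap count = 1

1


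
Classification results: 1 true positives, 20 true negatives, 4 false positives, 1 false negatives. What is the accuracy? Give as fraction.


Accuracy = (TP + TN) / (TP + TN + FP + FN)
TP + TN = 1 + 20 = 21
Total = 1 + 20 + 4 + 1 = 26
Accuracy = 21 / 26 = 21/26

21/26


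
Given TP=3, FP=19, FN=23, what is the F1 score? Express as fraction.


F1 = 2 * P * R / (P + R)
P = TP/(TP+FP) = 3/22 = 3/22
R = TP/(TP+FN) = 3/26 = 3/26
2 * P * R = 2 * 3/22 * 3/26 = 9/286
P + R = 3/22 + 3/26 = 36/143
F1 = 9/286 / 36/143 = 1/8

1/8


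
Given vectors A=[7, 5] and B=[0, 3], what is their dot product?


Dot product = sum of element-wise products
A[0]*B[0] = 7*0 = 0
A[1]*B[1] = 5*3 = 15
Sum = 0 + 15 = 15

15


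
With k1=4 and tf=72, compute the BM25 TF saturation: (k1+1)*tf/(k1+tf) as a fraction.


BM25 TF component = (k1+1)*tf / (k1+tf)
k1 = 4, tf = 72
Numerator = (4+1)*72 = 360
Denominator = 4 + 72 = 76
= 360/76 = 90/19

90/19


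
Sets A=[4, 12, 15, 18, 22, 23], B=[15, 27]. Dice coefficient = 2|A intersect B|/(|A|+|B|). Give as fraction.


A intersect B = [15]
|A intersect B| = 1
|A| = 6, |B| = 2
Dice = 2*1 / (6+2)
= 2 / 8 = 1/4

1/4


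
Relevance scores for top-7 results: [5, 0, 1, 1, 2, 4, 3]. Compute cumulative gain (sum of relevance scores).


Cumulative Gain = sum of relevance scores
Position 1: rel=5, running sum=5
Position 2: rel=0, running sum=5
Position 3: rel=1, running sum=6
Position 4: rel=1, running sum=7
Position 5: rel=2, running sum=9
Position 6: rel=4, running sum=13
Position 7: rel=3, running sum=16
CG = 16

16


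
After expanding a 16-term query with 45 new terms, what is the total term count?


Original terms: 16
Expansion terms: 45
Total = 16 + 45 = 61

61


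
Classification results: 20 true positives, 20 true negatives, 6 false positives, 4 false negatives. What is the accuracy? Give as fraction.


Accuracy = (TP + TN) / (TP + TN + FP + FN)
TP + TN = 20 + 20 = 40
Total = 20 + 20 + 6 + 4 = 50
Accuracy = 40 / 50 = 4/5

4/5


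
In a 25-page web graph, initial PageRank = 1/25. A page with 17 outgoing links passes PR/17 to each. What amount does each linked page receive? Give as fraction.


Initial PR = 1/25 = 1/25
Outlinks = 17
Contribution per link = PR / outlinks
= 1/25 / 17
= 1/425

1/425


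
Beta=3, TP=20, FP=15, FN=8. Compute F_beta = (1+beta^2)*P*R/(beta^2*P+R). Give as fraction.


P = TP/(TP+FP) = 20/35 = 4/7
R = TP/(TP+FN) = 20/28 = 5/7
beta^2 = 3^2 = 9
(1 + beta^2) = 10
Numerator = (1+beta^2)*P*R = 200/49
Denominator = beta^2*P + R = 36/7 + 5/7 = 41/7
F_beta = 200/287

200/287


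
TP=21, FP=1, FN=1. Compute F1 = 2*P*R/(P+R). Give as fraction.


F1 = 2 * P * R / (P + R)
P = TP/(TP+FP) = 21/22 = 21/22
R = TP/(TP+FN) = 21/22 = 21/22
2 * P * R = 2 * 21/22 * 21/22 = 441/242
P + R = 21/22 + 21/22 = 21/11
F1 = 441/242 / 21/11 = 21/22

21/22


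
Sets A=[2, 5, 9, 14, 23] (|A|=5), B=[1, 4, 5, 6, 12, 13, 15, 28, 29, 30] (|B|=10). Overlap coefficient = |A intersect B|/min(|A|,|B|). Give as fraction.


A intersect B = [5]
|A intersect B| = 1
min(|A|, |B|) = min(5, 10) = 5
Overlap = 1 / 5 = 1/5

1/5


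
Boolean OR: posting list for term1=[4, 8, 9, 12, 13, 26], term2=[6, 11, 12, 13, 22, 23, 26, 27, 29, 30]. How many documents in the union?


Boolean OR: find union of posting lists
term1 docs: [4, 8, 9, 12, 13, 26]
term2 docs: [6, 11, 12, 13, 22, 23, 26, 27, 29, 30]
Union: [4, 6, 8, 9, 11, 12, 13, 22, 23, 26, 27, 29, 30]
|union| = 13

13


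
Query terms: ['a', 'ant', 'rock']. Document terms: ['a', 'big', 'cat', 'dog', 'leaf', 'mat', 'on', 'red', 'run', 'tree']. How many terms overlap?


Query terms: ['a', 'ant', 'rock']
Document terms: ['a', 'big', 'cat', 'dog', 'leaf', 'mat', 'on', 'red', 'run', 'tree']
Common terms: ['a']
Overlap count = 1

1


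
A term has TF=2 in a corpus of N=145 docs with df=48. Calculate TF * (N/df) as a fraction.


TF * (N/df)
= 2 * (145/48)
= 2 * 145/48
= 145/24

145/24


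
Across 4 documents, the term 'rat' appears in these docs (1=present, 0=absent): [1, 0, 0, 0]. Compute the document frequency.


Checking each document for 'rat':
Doc 1: present
Doc 2: absent
Doc 3: absent
Doc 4: absent
df = sum of presences = 1 + 0 + 0 + 0 = 1

1


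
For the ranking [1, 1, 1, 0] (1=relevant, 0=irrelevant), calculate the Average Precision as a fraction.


Computing P@k for each relevant position:
Position 1: relevant, P@1 = 1/1 = 1
Position 2: relevant, P@2 = 2/2 = 1
Position 3: relevant, P@3 = 3/3 = 1
Position 4: not relevant
Sum of P@k = 1 + 1 + 1 = 3
AP = 3 / 3 = 1

1


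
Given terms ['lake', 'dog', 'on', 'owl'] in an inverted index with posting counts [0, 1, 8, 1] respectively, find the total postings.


Summing posting list sizes:
'lake': 0 postings
'dog': 1 postings
'on': 8 postings
'owl': 1 postings
Total = 0 + 1 + 8 + 1 = 10

10


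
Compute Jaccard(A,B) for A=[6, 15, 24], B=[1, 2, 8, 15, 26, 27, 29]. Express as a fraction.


A intersect B = [15]
|A intersect B| = 1
A union B = [1, 2, 6, 8, 15, 24, 26, 27, 29]
|A union B| = 9
Jaccard = 1/9 = 1/9

1/9


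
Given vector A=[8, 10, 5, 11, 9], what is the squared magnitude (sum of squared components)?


|A|^2 = sum of squared components
A[0]^2 = 8^2 = 64
A[1]^2 = 10^2 = 100
A[2]^2 = 5^2 = 25
A[3]^2 = 11^2 = 121
A[4]^2 = 9^2 = 81
Sum = 64 + 100 + 25 + 121 + 81 = 391

391


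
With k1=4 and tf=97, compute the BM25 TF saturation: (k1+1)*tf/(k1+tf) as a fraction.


BM25 TF component = (k1+1)*tf / (k1+tf)
k1 = 4, tf = 97
Numerator = (4+1)*97 = 485
Denominator = 4 + 97 = 101
= 485/101 = 485/101

485/101


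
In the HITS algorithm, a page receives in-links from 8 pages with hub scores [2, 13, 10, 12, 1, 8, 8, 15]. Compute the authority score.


Authority = sum of hub scores of in-linkers
In-link 1: hub score = 2
In-link 2: hub score = 13
In-link 3: hub score = 10
In-link 4: hub score = 12
In-link 5: hub score = 1
In-link 6: hub score = 8
In-link 7: hub score = 8
In-link 8: hub score = 15
Authority = 2 + 13 + 10 + 12 + 1 + 8 + 8 + 15 = 69

69


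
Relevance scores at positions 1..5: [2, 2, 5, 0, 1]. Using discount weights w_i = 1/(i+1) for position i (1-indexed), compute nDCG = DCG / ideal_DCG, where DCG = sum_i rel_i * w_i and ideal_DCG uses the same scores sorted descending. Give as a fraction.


Position discount weights w_i = 1/(i+1) for i=1..5:
Weights = [1/2, 1/3, 1/4, 1/5, 1/6]
Actual relevance: [2, 2, 5, 0, 1]
DCG = 2/2 + 2/3 + 5/4 + 0/5 + 1/6 = 37/12
Ideal relevance (sorted desc): [5, 2, 2, 1, 0]
Ideal DCG = 5/2 + 2/3 + 2/4 + 1/5 + 0/6 = 58/15
nDCG = DCG / ideal_DCG = 37/12 / 58/15 = 185/232

185/232


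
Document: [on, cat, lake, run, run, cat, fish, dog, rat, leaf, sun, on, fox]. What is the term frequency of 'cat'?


Document has 13 words
Scanning for 'cat':
Found at positions: [1, 5]
Count = 2

2


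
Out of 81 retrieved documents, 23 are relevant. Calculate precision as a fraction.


Precision = relevant_retrieved / total_retrieved
= 23 / 81
= 23 / (23 + 58)
= 23/81

23/81


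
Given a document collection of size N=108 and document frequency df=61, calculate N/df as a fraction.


IDF ratio = N / df
= 108 / 61
= 108/61

108/61


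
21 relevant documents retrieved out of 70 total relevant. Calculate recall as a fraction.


Recall = retrieved_relevant / total_relevant
= 21 / 70
= 21 / (21 + 49)
= 3/10

3/10


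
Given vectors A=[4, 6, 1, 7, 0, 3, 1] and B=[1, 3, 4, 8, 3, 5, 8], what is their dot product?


Dot product = sum of element-wise products
A[0]*B[0] = 4*1 = 4
A[1]*B[1] = 6*3 = 18
A[2]*B[2] = 1*4 = 4
A[3]*B[3] = 7*8 = 56
A[4]*B[4] = 0*3 = 0
A[5]*B[5] = 3*5 = 15
A[6]*B[6] = 1*8 = 8
Sum = 4 + 18 + 4 + 56 + 0 + 15 + 8 = 105

105


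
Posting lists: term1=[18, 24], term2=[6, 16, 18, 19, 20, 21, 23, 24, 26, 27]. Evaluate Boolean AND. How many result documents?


Boolean AND: find intersection of posting lists
term1 docs: [18, 24]
term2 docs: [6, 16, 18, 19, 20, 21, 23, 24, 26, 27]
Intersection: [18, 24]
|intersection| = 2

2


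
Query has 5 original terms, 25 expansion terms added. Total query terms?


Original terms: 5
Expansion terms: 25
Total = 5 + 25 = 30

30


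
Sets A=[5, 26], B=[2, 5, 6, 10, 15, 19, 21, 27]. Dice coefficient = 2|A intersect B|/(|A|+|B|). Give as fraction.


A intersect B = [5]
|A intersect B| = 1
|A| = 2, |B| = 8
Dice = 2*1 / (2+8)
= 2 / 10 = 1/5

1/5


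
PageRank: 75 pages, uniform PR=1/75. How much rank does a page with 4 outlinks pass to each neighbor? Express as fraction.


Initial PR = 1/75 = 1/75
Outlinks = 4
Contribution per link = PR / outlinks
= 1/75 / 4
= 1/300

1/300


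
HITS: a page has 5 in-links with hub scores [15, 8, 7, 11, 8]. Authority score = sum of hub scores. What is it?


Authority = sum of hub scores of in-linkers
In-link 1: hub score = 15
In-link 2: hub score = 8
In-link 3: hub score = 7
In-link 4: hub score = 11
In-link 5: hub score = 8
Authority = 15 + 8 + 7 + 11 + 8 = 49

49


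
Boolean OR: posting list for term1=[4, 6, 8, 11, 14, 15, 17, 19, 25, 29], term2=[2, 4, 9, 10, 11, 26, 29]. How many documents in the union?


Boolean OR: find union of posting lists
term1 docs: [4, 6, 8, 11, 14, 15, 17, 19, 25, 29]
term2 docs: [2, 4, 9, 10, 11, 26, 29]
Union: [2, 4, 6, 8, 9, 10, 11, 14, 15, 17, 19, 25, 26, 29]
|union| = 14

14


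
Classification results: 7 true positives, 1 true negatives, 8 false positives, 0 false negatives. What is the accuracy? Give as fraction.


Accuracy = (TP + TN) / (TP + TN + FP + FN)
TP + TN = 7 + 1 = 8
Total = 7 + 1 + 8 + 0 = 16
Accuracy = 8 / 16 = 1/2

1/2


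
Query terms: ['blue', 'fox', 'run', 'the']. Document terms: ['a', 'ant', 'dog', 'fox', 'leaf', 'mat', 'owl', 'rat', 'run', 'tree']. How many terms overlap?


Query terms: ['blue', 'fox', 'run', 'the']
Document terms: ['a', 'ant', 'dog', 'fox', 'leaf', 'mat', 'owl', 'rat', 'run', 'tree']
Common terms: ['fox', 'run']
Overlap count = 2

2


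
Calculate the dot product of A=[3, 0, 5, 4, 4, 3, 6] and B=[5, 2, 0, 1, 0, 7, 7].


Dot product = sum of element-wise products
A[0]*B[0] = 3*5 = 15
A[1]*B[1] = 0*2 = 0
A[2]*B[2] = 5*0 = 0
A[3]*B[3] = 4*1 = 4
A[4]*B[4] = 4*0 = 0
A[5]*B[5] = 3*7 = 21
A[6]*B[6] = 6*7 = 42
Sum = 15 + 0 + 0 + 4 + 0 + 21 + 42 = 82

82


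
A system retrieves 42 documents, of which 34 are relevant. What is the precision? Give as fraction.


Precision = relevant_retrieved / total_retrieved
= 34 / 42
= 34 / (34 + 8)
= 17/21

17/21


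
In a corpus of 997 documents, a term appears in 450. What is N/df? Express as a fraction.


IDF ratio = N / df
= 997 / 450
= 997/450

997/450


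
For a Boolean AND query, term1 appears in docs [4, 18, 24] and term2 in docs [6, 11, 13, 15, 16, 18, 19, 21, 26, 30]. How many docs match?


Boolean AND: find intersection of posting lists
term1 docs: [4, 18, 24]
term2 docs: [6, 11, 13, 15, 16, 18, 19, 21, 26, 30]
Intersection: [18]
|intersection| = 1

1


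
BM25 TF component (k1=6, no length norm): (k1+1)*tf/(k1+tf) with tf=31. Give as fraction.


BM25 TF component = (k1+1)*tf / (k1+tf)
k1 = 6, tf = 31
Numerator = (6+1)*31 = 217
Denominator = 6 + 31 = 37
= 217/37 = 217/37

217/37


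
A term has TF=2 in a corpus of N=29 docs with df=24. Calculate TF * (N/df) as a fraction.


TF * (N/df)
= 2 * (29/24)
= 2 * 29/24
= 29/12

29/12


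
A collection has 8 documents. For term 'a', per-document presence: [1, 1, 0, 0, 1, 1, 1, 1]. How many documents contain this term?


Checking each document for 'a':
Doc 1: present
Doc 2: present
Doc 3: absent
Doc 4: absent
Doc 5: present
Doc 6: present
Doc 7: present
Doc 8: present
df = sum of presences = 1 + 1 + 0 + 0 + 1 + 1 + 1 + 1 = 6

6


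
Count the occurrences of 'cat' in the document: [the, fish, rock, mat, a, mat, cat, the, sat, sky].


Document has 10 words
Scanning for 'cat':
Found at positions: [6]
Count = 1

1


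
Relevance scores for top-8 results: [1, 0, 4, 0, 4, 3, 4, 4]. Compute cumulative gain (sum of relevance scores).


Cumulative Gain = sum of relevance scores
Position 1: rel=1, running sum=1
Position 2: rel=0, running sum=1
Position 3: rel=4, running sum=5
Position 4: rel=0, running sum=5
Position 5: rel=4, running sum=9
Position 6: rel=3, running sum=12
Position 7: rel=4, running sum=16
Position 8: rel=4, running sum=20
CG = 20

20


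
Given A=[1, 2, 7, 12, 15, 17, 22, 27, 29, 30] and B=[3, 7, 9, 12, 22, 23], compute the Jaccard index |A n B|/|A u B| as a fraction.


A intersect B = [7, 12, 22]
|A intersect B| = 3
A union B = [1, 2, 3, 7, 9, 12, 15, 17, 22, 23, 27, 29, 30]
|A union B| = 13
Jaccard = 3/13 = 3/13

3/13


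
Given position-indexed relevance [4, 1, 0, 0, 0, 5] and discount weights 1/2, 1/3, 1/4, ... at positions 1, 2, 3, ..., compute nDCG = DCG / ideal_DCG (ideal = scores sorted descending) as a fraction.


Position discount weights w_i = 1/(i+1) for i=1..6:
Weights = [1/2, 1/3, 1/4, 1/5, 1/6, 1/7]
Actual relevance: [4, 1, 0, 0, 0, 5]
DCG = 4/2 + 1/3 + 0/4 + 0/5 + 0/6 + 5/7 = 64/21
Ideal relevance (sorted desc): [5, 4, 1, 0, 0, 0]
Ideal DCG = 5/2 + 4/3 + 1/4 + 0/5 + 0/6 + 0/7 = 49/12
nDCG = DCG / ideal_DCG = 64/21 / 49/12 = 256/343

256/343


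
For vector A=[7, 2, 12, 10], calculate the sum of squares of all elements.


|A|^2 = sum of squared components
A[0]^2 = 7^2 = 49
A[1]^2 = 2^2 = 4
A[2]^2 = 12^2 = 144
A[3]^2 = 10^2 = 100
Sum = 49 + 4 + 144 + 100 = 297

297


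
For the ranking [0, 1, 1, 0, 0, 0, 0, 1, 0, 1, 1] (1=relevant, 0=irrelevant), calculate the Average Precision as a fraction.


Computing P@k for each relevant position:
Position 1: not relevant
Position 2: relevant, P@2 = 1/2 = 1/2
Position 3: relevant, P@3 = 2/3 = 2/3
Position 4: not relevant
Position 5: not relevant
Position 6: not relevant
Position 7: not relevant
Position 8: relevant, P@8 = 3/8 = 3/8
Position 9: not relevant
Position 10: relevant, P@10 = 4/10 = 2/5
Position 11: relevant, P@11 = 5/11 = 5/11
Sum of P@k = 1/2 + 2/3 + 3/8 + 2/5 + 5/11 = 3163/1320
AP = 3163/1320 / 5 = 3163/6600

3163/6600


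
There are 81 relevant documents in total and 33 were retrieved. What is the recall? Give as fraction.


Recall = retrieved_relevant / total_relevant
= 33 / 81
= 33 / (33 + 48)
= 11/27

11/27


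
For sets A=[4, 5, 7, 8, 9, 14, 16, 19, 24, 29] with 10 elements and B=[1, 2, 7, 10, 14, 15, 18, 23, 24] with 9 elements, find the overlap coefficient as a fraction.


A intersect B = [7, 14, 24]
|A intersect B| = 3
min(|A|, |B|) = min(10, 9) = 9
Overlap = 3 / 9 = 1/3

1/3


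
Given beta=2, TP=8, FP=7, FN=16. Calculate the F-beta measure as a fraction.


P = TP/(TP+FP) = 8/15 = 8/15
R = TP/(TP+FN) = 8/24 = 1/3
beta^2 = 2^2 = 4
(1 + beta^2) = 5
Numerator = (1+beta^2)*P*R = 8/9
Denominator = beta^2*P + R = 32/15 + 1/3 = 37/15
F_beta = 40/111

40/111


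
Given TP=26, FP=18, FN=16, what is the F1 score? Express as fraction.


F1 = 2 * P * R / (P + R)
P = TP/(TP+FP) = 26/44 = 13/22
R = TP/(TP+FN) = 26/42 = 13/21
2 * P * R = 2 * 13/22 * 13/21 = 169/231
P + R = 13/22 + 13/21 = 559/462
F1 = 169/231 / 559/462 = 26/43

26/43


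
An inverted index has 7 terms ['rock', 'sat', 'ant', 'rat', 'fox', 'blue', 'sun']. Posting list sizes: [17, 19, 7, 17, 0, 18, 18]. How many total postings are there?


Summing posting list sizes:
'rock': 17 postings
'sat': 19 postings
'ant': 7 postings
'rat': 17 postings
'fox': 0 postings
'blue': 18 postings
'sun': 18 postings
Total = 17 + 19 + 7 + 17 + 0 + 18 + 18 = 96

96


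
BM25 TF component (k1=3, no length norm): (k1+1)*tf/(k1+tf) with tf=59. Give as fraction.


BM25 TF component = (k1+1)*tf / (k1+tf)
k1 = 3, tf = 59
Numerator = (3+1)*59 = 236
Denominator = 3 + 59 = 62
= 236/62 = 118/31

118/31


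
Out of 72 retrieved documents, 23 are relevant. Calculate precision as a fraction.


Precision = relevant_retrieved / total_retrieved
= 23 / 72
= 23 / (23 + 49)
= 23/72

23/72


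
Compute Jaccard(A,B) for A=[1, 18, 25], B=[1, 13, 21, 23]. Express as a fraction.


A intersect B = [1]
|A intersect B| = 1
A union B = [1, 13, 18, 21, 23, 25]
|A union B| = 6
Jaccard = 1/6 = 1/6

1/6


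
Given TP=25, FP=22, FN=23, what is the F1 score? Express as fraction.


F1 = 2 * P * R / (P + R)
P = TP/(TP+FP) = 25/47 = 25/47
R = TP/(TP+FN) = 25/48 = 25/48
2 * P * R = 2 * 25/47 * 25/48 = 625/1128
P + R = 25/47 + 25/48 = 2375/2256
F1 = 625/1128 / 2375/2256 = 10/19

10/19


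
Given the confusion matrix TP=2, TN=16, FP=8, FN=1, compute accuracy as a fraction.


Accuracy = (TP + TN) / (TP + TN + FP + FN)
TP + TN = 2 + 16 = 18
Total = 2 + 16 + 8 + 1 = 27
Accuracy = 18 / 27 = 2/3

2/3


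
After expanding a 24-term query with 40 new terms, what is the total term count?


Original terms: 24
Expansion terms: 40
Total = 24 + 40 = 64

64


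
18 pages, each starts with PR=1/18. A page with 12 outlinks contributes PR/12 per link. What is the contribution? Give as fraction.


Initial PR = 1/18 = 1/18
Outlinks = 12
Contribution per link = PR / outlinks
= 1/18 / 12
= 1/216

1/216


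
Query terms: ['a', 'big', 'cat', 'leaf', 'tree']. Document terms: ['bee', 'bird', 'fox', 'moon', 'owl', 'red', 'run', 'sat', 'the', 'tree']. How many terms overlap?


Query terms: ['a', 'big', 'cat', 'leaf', 'tree']
Document terms: ['bee', 'bird', 'fox', 'moon', 'owl', 'red', 'run', 'sat', 'the', 'tree']
Common terms: ['tree']
Overlap count = 1

1


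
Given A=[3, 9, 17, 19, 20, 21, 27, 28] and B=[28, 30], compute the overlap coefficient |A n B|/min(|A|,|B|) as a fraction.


A intersect B = [28]
|A intersect B| = 1
min(|A|, |B|) = min(8, 2) = 2
Overlap = 1 / 2 = 1/2

1/2


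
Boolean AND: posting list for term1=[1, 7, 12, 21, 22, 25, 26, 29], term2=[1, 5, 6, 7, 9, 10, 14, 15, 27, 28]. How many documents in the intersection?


Boolean AND: find intersection of posting lists
term1 docs: [1, 7, 12, 21, 22, 25, 26, 29]
term2 docs: [1, 5, 6, 7, 9, 10, 14, 15, 27, 28]
Intersection: [1, 7]
|intersection| = 2

2


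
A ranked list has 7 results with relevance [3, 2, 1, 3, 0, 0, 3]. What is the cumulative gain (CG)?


Cumulative Gain = sum of relevance scores
Position 1: rel=3, running sum=3
Position 2: rel=2, running sum=5
Position 3: rel=1, running sum=6
Position 4: rel=3, running sum=9
Position 5: rel=0, running sum=9
Position 6: rel=0, running sum=9
Position 7: rel=3, running sum=12
CG = 12

12


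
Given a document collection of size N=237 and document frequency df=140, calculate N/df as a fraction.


IDF ratio = N / df
= 237 / 140
= 237/140

237/140


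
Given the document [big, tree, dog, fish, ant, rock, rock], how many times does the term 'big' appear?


Document has 7 words
Scanning for 'big':
Found at positions: [0]
Count = 1

1


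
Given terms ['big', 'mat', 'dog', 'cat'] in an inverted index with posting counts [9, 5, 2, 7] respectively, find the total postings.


Summing posting list sizes:
'big': 9 postings
'mat': 5 postings
'dog': 2 postings
'cat': 7 postings
Total = 9 + 5 + 2 + 7 = 23

23


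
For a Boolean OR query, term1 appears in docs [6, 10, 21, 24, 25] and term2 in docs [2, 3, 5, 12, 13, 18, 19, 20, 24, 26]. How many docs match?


Boolean OR: find union of posting lists
term1 docs: [6, 10, 21, 24, 25]
term2 docs: [2, 3, 5, 12, 13, 18, 19, 20, 24, 26]
Union: [2, 3, 5, 6, 10, 12, 13, 18, 19, 20, 21, 24, 25, 26]
|union| = 14

14


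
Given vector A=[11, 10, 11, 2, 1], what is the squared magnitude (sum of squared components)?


|A|^2 = sum of squared components
A[0]^2 = 11^2 = 121
A[1]^2 = 10^2 = 100
A[2]^2 = 11^2 = 121
A[3]^2 = 2^2 = 4
A[4]^2 = 1^2 = 1
Sum = 121 + 100 + 121 + 4 + 1 = 347

347


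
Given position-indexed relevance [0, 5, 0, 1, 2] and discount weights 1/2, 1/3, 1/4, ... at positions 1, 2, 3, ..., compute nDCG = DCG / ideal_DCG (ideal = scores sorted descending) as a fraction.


Position discount weights w_i = 1/(i+1) for i=1..5:
Weights = [1/2, 1/3, 1/4, 1/5, 1/6]
Actual relevance: [0, 5, 0, 1, 2]
DCG = 0/2 + 5/3 + 0/4 + 1/5 + 2/6 = 11/5
Ideal relevance (sorted desc): [5, 2, 1, 0, 0]
Ideal DCG = 5/2 + 2/3 + 1/4 + 0/5 + 0/6 = 41/12
nDCG = DCG / ideal_DCG = 11/5 / 41/12 = 132/205

132/205


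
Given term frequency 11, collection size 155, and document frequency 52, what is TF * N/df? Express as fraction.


TF * (N/df)
= 11 * (155/52)
= 11 * 155/52
= 1705/52

1705/52


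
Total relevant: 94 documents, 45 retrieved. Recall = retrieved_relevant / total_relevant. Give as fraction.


Recall = retrieved_relevant / total_relevant
= 45 / 94
= 45 / (45 + 49)
= 45/94

45/94


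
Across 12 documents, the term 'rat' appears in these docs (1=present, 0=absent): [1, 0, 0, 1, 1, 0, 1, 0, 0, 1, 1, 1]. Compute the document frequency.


Checking each document for 'rat':
Doc 1: present
Doc 2: absent
Doc 3: absent
Doc 4: present
Doc 5: present
Doc 6: absent
Doc 7: present
Doc 8: absent
Doc 9: absent
Doc 10: present
Doc 11: present
Doc 12: present
df = sum of presences = 1 + 0 + 0 + 1 + 1 + 0 + 1 + 0 + 0 + 1 + 1 + 1 = 7

7


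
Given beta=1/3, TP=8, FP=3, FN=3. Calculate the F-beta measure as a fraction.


P = TP/(TP+FP) = 8/11 = 8/11
R = TP/(TP+FN) = 8/11 = 8/11
beta^2 = 1/3^2 = 1/9
(1 + beta^2) = 10/9
Numerator = (1+beta^2)*P*R = 640/1089
Denominator = beta^2*P + R = 8/99 + 8/11 = 80/99
F_beta = 8/11

8/11


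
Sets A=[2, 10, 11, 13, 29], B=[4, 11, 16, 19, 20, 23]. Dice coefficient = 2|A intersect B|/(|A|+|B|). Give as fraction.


A intersect B = [11]
|A intersect B| = 1
|A| = 5, |B| = 6
Dice = 2*1 / (5+6)
= 2 / 11 = 2/11

2/11


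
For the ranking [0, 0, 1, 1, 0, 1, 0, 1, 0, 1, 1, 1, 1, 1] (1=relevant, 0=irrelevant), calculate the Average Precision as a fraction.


Computing P@k for each relevant position:
Position 1: not relevant
Position 2: not relevant
Position 3: relevant, P@3 = 1/3 = 1/3
Position 4: relevant, P@4 = 2/4 = 1/2
Position 5: not relevant
Position 6: relevant, P@6 = 3/6 = 1/2
Position 7: not relevant
Position 8: relevant, P@8 = 4/8 = 1/2
Position 9: not relevant
Position 10: relevant, P@10 = 5/10 = 1/2
Position 11: relevant, P@11 = 6/11 = 6/11
Position 12: relevant, P@12 = 7/12 = 7/12
Position 13: relevant, P@13 = 8/13 = 8/13
Position 14: relevant, P@14 = 9/14 = 9/14
Sum of P@k = 1/3 + 1/2 + 1/2 + 1/2 + 1/2 + 6/11 + 7/12 + 8/13 + 9/14 = 56701/12012
AP = 56701/12012 / 9 = 56701/108108

56701/108108
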